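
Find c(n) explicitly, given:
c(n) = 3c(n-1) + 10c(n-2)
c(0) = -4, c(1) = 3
Characteristic equation: x² - 3x - 10 = 0, which factors as (x - (-2))(x - (5)) = 0.
Roots r₁ = -2, r₂ = 5 (distinct).
General solution: c(n) = A·(-2)^n + B·(5)^n.
From c(0) = -4: A + B = -4.
From c(1) = 3: -2A + 5B = 3.
Solving: A = - \frac{23}{7}, B = - \frac{5}{7}.
So c(n) = - \frac{23 \left(-2\right)^{n}}{7} - \frac{5 \cdot 5^{n}}{7}.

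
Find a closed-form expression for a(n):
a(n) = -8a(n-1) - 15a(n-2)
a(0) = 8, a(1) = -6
Characteristic equation: x² + 8x + 15 = 0, which factors as (x - (-5))(x - (-3)) = 0.
Roots r₁ = -5, r₂ = -3 (distinct).
General solution: a(n) = A·(-5)^n + B·(-3)^n.
From a(0) = 8: A + B = 8.
From a(1) = -6: -5A - 3B = -6.
Solving: A = -9, B = 17.
So a(n) = 17 \left(-3\right)^{n} - 9 \left(-5\right)^{n}.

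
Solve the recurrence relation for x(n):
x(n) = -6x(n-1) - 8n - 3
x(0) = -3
First-order linear with linear forcing.
Homogeneous solution: x_h(n) = A·(-6)^n.
Try particular x_p(n) = pn + q. Substituting:
  pn + q = -6(p(n-1) + q) - 8n - 3.
Matching the n-coefficient: p = -6p - 8 ⇒ p = - \frac{8}{7}.
Matching constants: q = 6p - 6q - 3 ⇒ q = - \frac{69}{49}.
General: x(n) = A·(-6)^n - \frac{8 n}{7} - \frac{69}{49}.
Apply x(0) = -3: A - \frac{69}{49} = -3 ⇒ A = - \frac{78}{49}.
So x(n) = - \frac{78 \left(-6\right)^{n}}{49} - \frac{8 n}{7} - \frac{69}{49}.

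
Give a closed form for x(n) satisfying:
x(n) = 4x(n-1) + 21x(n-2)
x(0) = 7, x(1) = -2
Characteristic equation: x² - 4x - 21 = 0, which factors as (x - (-3))(x - (7)) = 0.
Roots r₁ = -3, r₂ = 7 (distinct).
General solution: x(n) = A·(-3)^n + B·(7)^n.
From x(0) = 7: A + B = 7.
From x(1) = -2: -3A + 7B = -2.
Solving: A = \frac{51}{10}, B = \frac{19}{10}.
So x(n) = \frac{51 \left(-3\right)^{n}}{10} + \frac{19 \cdot 7^{n}}{10}.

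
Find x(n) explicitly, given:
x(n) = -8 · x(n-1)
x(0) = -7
Pure geometric recurrence with ratio -8.
By induction x(n) = x(0) · (-8)^n = - 7 \left(-8\right)^{n}.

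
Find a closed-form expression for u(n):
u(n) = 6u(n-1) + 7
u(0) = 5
First-order linear non-homogeneous.
Homogeneous solution: u_h(n) = A·(6)^n.
Try constant particular solution u_p = K: K = 6K + 7 ⇒ K = - \frac{7}{5}.
General: u(n) = A·(6)^n - \frac{7}{5}.
Apply u(0) = 5: A - \frac{7}{5} = 5 ⇒ A = \frac{32}{5}.
So u(n) = \frac{32 \cdot 6^{n}}{5} - \frac{7}{5}.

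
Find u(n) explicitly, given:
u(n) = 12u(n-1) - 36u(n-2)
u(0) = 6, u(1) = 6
Characteristic equation: x² - 12x + 36 = 0, which is (x - (6))².
Repeated root r = 6.
General solution: u(n) = (A + Bn)·(6)^n.
From u(0) = 6: A = 6.
From u(1) = 6: (A + B)·(6) = 6 ⇒ B = -5.
So u(n) = \left(6 - 5 n\right) \cdot (6)^n.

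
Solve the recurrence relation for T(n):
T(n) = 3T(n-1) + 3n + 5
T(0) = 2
First-order linear with linear forcing.
Homogeneous solution: T_h(n) = A·(3)^n.
Try particular T_p(n) = pn + q. Substituting:
  pn + q = 3(p(n-1) + q) + 3n + 5.
Matching the n-coefficient: p = 3p + 3 ⇒ p = - \frac{3}{2}.
Matching constants: q = -3p + 3q + 5 ⇒ q = - \frac{19}{4}.
General: T(n) = A·(3)^n - \frac{3 n}{2} - \frac{19}{4}.
Apply T(0) = 2: A - \frac{19}{4} = 2 ⇒ A = \frac{27}{4}.
So T(n) = \frac{27 \cdot 3^{n}}{4} - \frac{3 n}{2} - \frac{19}{4}.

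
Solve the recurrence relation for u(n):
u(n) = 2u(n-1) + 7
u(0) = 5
First-order linear non-homogeneous.
Homogeneous solution: u_h(n) = A·(2)^n.
Try constant particular solution u_p = K: K = 2K + 7 ⇒ K = -7.
General: u(n) = A·(2)^n - 7.
Apply u(0) = 5: A - 7 = 5 ⇒ A = 12.
So u(n) = 12 \cdot 2^{n} - 7.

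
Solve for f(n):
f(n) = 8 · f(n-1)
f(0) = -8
Pure geometric recurrence with ratio 8.
By induction f(n) = f(0) · (8)^n = - 8 \cdot 8^{n}.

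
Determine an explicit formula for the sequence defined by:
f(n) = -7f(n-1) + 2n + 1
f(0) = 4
First-order linear with linear forcing.
Homogeneous solution: f_h(n) = A·(-7)^n.
Try particular f_p(n) = pn + q. Substituting:
  pn + q = -7(p(n-1) + q) + 2n + 1.
Matching the n-coefficient: p = -7p + 2 ⇒ p = \frac{1}{4}.
Matching constants: q = 7p - 7q + 1 ⇒ q = \frac{11}{32}.
General: f(n) = A·(-7)^n + \frac{n}{4} + \frac{11}{32}.
Apply f(0) = 4: A + \frac{11}{32} = 4 ⇒ A = \frac{117}{32}.
So f(n) = \frac{117 \left(-7\right)^{n}}{32} + \frac{n}{4} + \frac{11}{32}.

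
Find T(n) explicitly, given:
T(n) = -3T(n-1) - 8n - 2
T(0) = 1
First-order linear with linear forcing.
Homogeneous solution: T_h(n) = A·(-3)^n.
Try particular T_p(n) = pn + q. Substituting:
  pn + q = -3(p(n-1) + q) - 8n - 2.
Matching the n-coefficient: p = -3p - 8 ⇒ p = -2.
Matching constants: q = 3p - 3q - 2 ⇒ q = -2.
General: T(n) = A·(-3)^n - 2 n - 2.
Apply T(0) = 1: A - 2 = 1 ⇒ A = 3.
So T(n) = 3 \left(-3\right)^{n} - 2 n - 2.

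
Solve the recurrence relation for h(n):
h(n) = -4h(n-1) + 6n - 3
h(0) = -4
First-order linear with linear forcing.
Homogeneous solution: h_h(n) = A·(-4)^n.
Try particular h_p(n) = pn + q. Substituting:
  pn + q = -4(p(n-1) + q) + 6n - 3.
Matching the n-coefficient: p = -4p + 6 ⇒ p = \frac{6}{5}.
Matching constants: q = 4p - 4q - 3 ⇒ q = \frac{9}{25}.
General: h(n) = A·(-4)^n + \frac{6 n}{5} + \frac{9}{25}.
Apply h(0) = -4: A + \frac{9}{25} = -4 ⇒ A = - \frac{109}{25}.
So h(n) = - \frac{109 \left(-4\right)^{n}}{25} + \frac{6 n}{5} + \frac{9}{25}.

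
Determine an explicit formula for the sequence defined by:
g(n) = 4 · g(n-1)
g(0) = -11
Pure geometric recurrence with ratio 4.
By induction g(n) = g(0) · (4)^n = - 11 \cdot 4^{n}.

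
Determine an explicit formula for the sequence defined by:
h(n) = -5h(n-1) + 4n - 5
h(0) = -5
First-order linear with linear forcing.
Homogeneous solution: h_h(n) = A·(-5)^n.
Try particular h_p(n) = pn + q. Substituting:
  pn + q = -5(p(n-1) + q) + 4n - 5.
Matching the n-coefficient: p = -5p + 4 ⇒ p = \frac{2}{3}.
Matching constants: q = 5p - 5q - 5 ⇒ q = - \frac{5}{18}.
General: h(n) = A·(-5)^n + \frac{2 n}{3} - \frac{5}{18}.
Apply h(0) = -5: A - \frac{5}{18} = -5 ⇒ A = - \frac{85}{18}.
So h(n) = - \frac{85 \left(-5\right)^{n}}{18} + \frac{2 n}{3} - \frac{5}{18}.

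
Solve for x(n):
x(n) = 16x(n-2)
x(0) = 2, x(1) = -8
Characteristic equation: x² - 16 = 0, which factors as (x - (-4))(x - (4)) = 0.
Roots r₁ = -4, r₂ = 4 (distinct).
General solution: x(n) = A·(-4)^n + B·(4)^n.
From x(0) = 2: A + B = 2.
From x(1) = -8: -4A + 4B = -8.
Solving: A = 2, B = 0.
So x(n) = 2 \left(-4\right)^{n}.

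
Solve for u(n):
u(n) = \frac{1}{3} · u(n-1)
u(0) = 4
Pure geometric recurrence with ratio \frac{1}{3}.
By induction u(n) = u(0) · (\frac{1}{3})^n = 4 \cdot 3^{- n}.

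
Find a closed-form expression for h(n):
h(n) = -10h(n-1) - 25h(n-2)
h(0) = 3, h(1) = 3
Characteristic equation: x² + 10x + 25 = 0, which is (x - (-5))².
Repeated root r = -5.
General solution: h(n) = (A + Bn)·(-5)^n.
From h(0) = 3: A = 3.
From h(1) = 3: (A + B)·(-5) = 3 ⇒ B = - \frac{18}{5}.
So h(n) = \left(3 - \frac{18 n}{5}\right) \cdot (-5)^n.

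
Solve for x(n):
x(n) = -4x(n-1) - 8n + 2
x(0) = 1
First-order linear with linear forcing.
Homogeneous solution: x_h(n) = A·(-4)^n.
Try particular x_p(n) = pn + q. Substituting:
  pn + q = -4(p(n-1) + q) - 8n + 2.
Matching the n-coefficient: p = -4p - 8 ⇒ p = - \frac{8}{5}.
Matching constants: q = 4p - 4q + 2 ⇒ q = - \frac{22}{25}.
General: x(n) = A·(-4)^n - \frac{8 n}{5} - \frac{22}{25}.
Apply x(0) = 1: A - \frac{22}{25} = 1 ⇒ A = \frac{47}{25}.
So x(n) = \frac{47 \left(-4\right)^{n}}{25} - \frac{8 n}{5} - \frac{22}{25}.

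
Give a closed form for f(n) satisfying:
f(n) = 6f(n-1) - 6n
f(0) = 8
First-order linear with linear forcing.
Homogeneous solution: f_h(n) = A·(6)^n.
Try particular f_p(n) = pn + q. Substituting:
  pn + q = 6(p(n-1) + q) - 6n.
Matching the n-coefficient: p = 6p - 6 ⇒ p = \frac{6}{5}.
Matching constants: q = -6p + 6q ⇒ q = \frac{36}{25}.
General: f(n) = A·(6)^n + \frac{6 n}{5} + \frac{36}{25}.
Apply f(0) = 8: A + \frac{36}{25} = 8 ⇒ A = \frac{164}{25}.
So f(n) = \frac{164 \cdot 6^{n}}{25} + \frac{6 n}{5} + \frac{36}{25}.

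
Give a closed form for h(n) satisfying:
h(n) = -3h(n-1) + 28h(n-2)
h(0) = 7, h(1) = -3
Characteristic equation: x² + 3x - 28 = 0, which factors as (x - (-7))(x - (4)) = 0.
Roots r₁ = -7, r₂ = 4 (distinct).
General solution: h(n) = A·(-7)^n + B·(4)^n.
From h(0) = 7: A + B = 7.
From h(1) = -3: -7A + 4B = -3.
Solving: A = \frac{31}{11}, B = \frac{46}{11}.
So h(n) = \frac{31 \left(-7\right)^{n}}{11} + \frac{46 \cdot 4^{n}}{11}.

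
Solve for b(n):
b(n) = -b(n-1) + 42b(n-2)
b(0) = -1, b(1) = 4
Characteristic equation: x² + x - 42 = 0, which factors as (x - (6))(x - (-7)) = 0.
Roots r₁ = 6, r₂ = -7 (distinct).
General solution: b(n) = A·(6)^n + B·(-7)^n.
From b(0) = -1: A + B = -1.
From b(1) = 4: 6A - 7B = 4.
Solving: A = - \frac{3}{13}, B = - \frac{10}{13}.
So b(n) = - \frac{10 \left(-7\right)^{n}}{13} - \frac{3 \cdot 6^{n}}{13}.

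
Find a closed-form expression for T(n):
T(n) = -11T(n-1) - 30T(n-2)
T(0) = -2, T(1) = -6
Characteristic equation: x² + 11x + 30 = 0, which factors as (x - (-5))(x - (-6)) = 0.
Roots r₁ = -5, r₂ = -6 (distinct).
General solution: T(n) = A·(-5)^n + B·(-6)^n.
From T(0) = -2: A + B = -2.
From T(1) = -6: -5A - 6B = -6.
Solving: A = -18, B = 16.
So T(n) = - 18 \left(-5\right)^{n} + 16 \left(-6\right)^{n}.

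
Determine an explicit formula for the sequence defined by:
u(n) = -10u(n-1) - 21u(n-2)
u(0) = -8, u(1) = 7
Characteristic equation: x² + 10x + 21 = 0, which factors as (x - (-7))(x - (-3)) = 0.
Roots r₁ = -7, r₂ = -3 (distinct).
General solution: u(n) = A·(-7)^n + B·(-3)^n.
From u(0) = -8: A + B = -8.
From u(1) = 7: -7A - 3B = 7.
Solving: A = \frac{17}{4}, B = - \frac{49}{4}.
So u(n) = - \frac{49 \left(-3\right)^{n}}{4} + \frac{17 \left(-7\right)^{n}}{4}.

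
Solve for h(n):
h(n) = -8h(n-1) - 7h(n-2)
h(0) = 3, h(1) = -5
Characteristic equation: x² + 8x + 7 = 0, which factors as (x - (-1))(x - (-7)) = 0.
Roots r₁ = -1, r₂ = -7 (distinct).
General solution: h(n) = A·(-1)^n + B·(-7)^n.
From h(0) = 3: A + B = 3.
From h(1) = -5: -A - 7B = -5.
Solving: A = \frac{8}{3}, B = \frac{1}{3}.
So h(n) = \frac{8 \left(-1\right)^{n}}{3} + \frac{\left(-7\right)^{n}}{3}.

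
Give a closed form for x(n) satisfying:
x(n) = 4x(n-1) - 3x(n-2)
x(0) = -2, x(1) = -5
Characteristic equation: x² - 4x + 3 = 0, which factors as (x - (3))(x - (1)) = 0.
Roots r₁ = 3, r₂ = 1 (distinct).
General solution: x(n) = A·(3)^n + B·(1)^n.
From x(0) = -2: A + B = -2.
From x(1) = -5: 3A + B = -5.
Solving: A = - \frac{3}{2}, B = - \frac{1}{2}.
So x(n) = - \frac{3 \cdot 3^{n}}{2} - \frac{1}{2}.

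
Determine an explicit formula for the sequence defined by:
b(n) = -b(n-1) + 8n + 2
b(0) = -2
First-order linear with linear forcing.
Homogeneous solution: b_h(n) = A·(-1)^n.
Try particular b_p(n) = pn + q. Substituting:
  pn + q = -(p(n-1) + q) + 8n + 2.
Matching the n-coefficient: p = -p + 8 ⇒ p = 4.
Matching constants: q = p - q + 2 ⇒ q = 3.
General: b(n) = A·(-1)^n + 4 n + 3.
Apply b(0) = -2: A + 3 = -2 ⇒ A = -5.
So b(n) = - 5 \left(-1\right)^{n} + 4 n + 3.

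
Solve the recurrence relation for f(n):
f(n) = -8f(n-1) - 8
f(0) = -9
First-order linear non-homogeneous.
Homogeneous solution: f_h(n) = A·(-8)^n.
Try constant particular solution f_p = K: K = -8K - 8 ⇒ K = - \frac{8}{9}.
General: f(n) = A·(-8)^n - \frac{8}{9}.
Apply f(0) = -9: A - \frac{8}{9} = -9 ⇒ A = - \frac{73}{9}.
So f(n) = - \frac{73 \left(-8\right)^{n}}{9} - \frac{8}{9}.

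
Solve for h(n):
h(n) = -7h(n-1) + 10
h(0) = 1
First-order linear non-homogeneous.
Homogeneous solution: h_h(n) = A·(-7)^n.
Try constant particular solution h_p = K: K = -7K + 10 ⇒ K = \frac{5}{4}.
General: h(n) = A·(-7)^n + \frac{5}{4}.
Apply h(0) = 1: A + \frac{5}{4} = 1 ⇒ A = - \frac{1}{4}.
So h(n) = \frac{5}{4} - \frac{\left(-7\right)^{n}}{4}.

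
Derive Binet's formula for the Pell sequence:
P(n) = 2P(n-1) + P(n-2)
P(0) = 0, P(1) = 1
This is the Pell sequence.
Characteristic equation: x² - 2x - 1 = 0; roots r₁ = 1 + \sqrt{2}, r₂ = 1 - \sqrt{2}.
General: P(n) = A·r₁^n + B·r₂^n. Solving with P(0)=0, P(1)=1 gives A = \frac{\sqrt{2}}{4}, B = - \frac{\sqrt{2}}{4}.
So P(n) = \frac{\sqrt{2} \left(- \left(1 - \sqrt{2}\right)^{n} + \left(1 + \sqrt{2}\right)^{n}\right)}{4}.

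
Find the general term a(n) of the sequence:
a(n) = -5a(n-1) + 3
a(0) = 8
First-order linear non-homogeneous.
Homogeneous solution: a_h(n) = A·(-5)^n.
Try constant particular solution a_p = K: K = -5K + 3 ⇒ K = \frac{1}{2}.
General: a(n) = A·(-5)^n + \frac{1}{2}.
Apply a(0) = 8: A + \frac{1}{2} = 8 ⇒ A = \frac{15}{2}.
So a(n) = \frac{15 \left(-5\right)^{n}}{2} + \frac{1}{2}.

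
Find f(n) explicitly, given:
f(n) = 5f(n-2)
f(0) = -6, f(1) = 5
Characteristic equation: x² - 5 = 0.
Discriminant Δ = (0)² + 4·(5) = 20.
Roots r₁,₂ = (0 ± √20)/2, so r₁ = \sqrt{5}, r₂ = - \sqrt{5}.
General solution: f(n) = A·r₁^n + B·r₂^n.
From the initial conditions, A + B = -6 and r₁A + r₂B = 5.
Since r₁ - r₂ = √20: A = (5 - (-6)r₂)/√20 = -3 + \frac{\sqrt{5}}{2}, and B = -6 - A = -3 - \frac{\sqrt{5}}{2}.
So f(n) = \left(-3 + \frac{\sqrt{5}}{2}\right)\left(\sqrt{5}\right)^n + \left(-3 - \frac{\sqrt{5}}{2}\right)\left(- \sqrt{5}\right)^n.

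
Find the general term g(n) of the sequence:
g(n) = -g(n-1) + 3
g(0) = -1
First-order linear non-homogeneous.
Homogeneous solution: g_h(n) = A·(-1)^n.
Try constant particular solution g_p = K: K = -K + 3 ⇒ K = \frac{3}{2}.
General: g(n) = A·(-1)^n + \frac{3}{2}.
Apply g(0) = -1: A + \frac{3}{2} = -1 ⇒ A = - \frac{5}{2}.
So g(n) = \frac{3}{2} - \frac{5 \left(-1\right)^{n}}{2}.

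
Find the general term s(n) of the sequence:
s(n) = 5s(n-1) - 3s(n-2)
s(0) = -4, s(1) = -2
Characteristic equation: x² - 5x + 3 = 0.
Discriminant Δ = (5)² + 4·(-3) = 13.
Roots r₁,₂ = (5 ± √13)/2, so r₁ = \frac{\sqrt{13}}{2} + \frac{5}{2}, r₂ = \frac{5}{2} - \frac{\sqrt{13}}{2}.
General solution: s(n) = A·r₁^n + B·r₂^n.
From the initial conditions, A + B = -4 and r₁A + r₂B = -2.
Since r₁ - r₂ = √13: A = (-2 - (-4)r₂)/√13 = -2 + \frac{8 \sqrt{13}}{13}, and B = -4 - A = - \frac{8 \sqrt{13}}{13} - 2.
So s(n) = \left(-2 + \frac{8 \sqrt{13}}{13}\right)\left(\frac{\sqrt{13}}{2} + \frac{5}{2}\right)^n + \left(- \frac{8 \sqrt{13}}{13} - 2\right)\left(\frac{5}{2} - \frac{\sqrt{13}}{2}\right)^n.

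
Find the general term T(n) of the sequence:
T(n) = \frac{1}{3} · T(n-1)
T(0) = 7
Pure geometric recurrence with ratio \frac{1}{3}.
By induction T(n) = T(0) · (\frac{1}{3})^n = 7 \cdot 3^{- n}.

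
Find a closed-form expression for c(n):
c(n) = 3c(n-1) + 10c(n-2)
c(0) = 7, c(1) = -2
Characteristic equation: x² - 3x - 10 = 0, which factors as (x - (5))(x - (-2)) = 0.
Roots r₁ = 5, r₂ = -2 (distinct).
General solution: c(n) = A·(5)^n + B·(-2)^n.
From c(0) = 7: A + B = 7.
From c(1) = -2: 5A - 2B = -2.
Solving: A = \frac{12}{7}, B = \frac{37}{7}.
So c(n) = \frac{37 \left(-2\right)^{n}}{7} + \frac{12 \cdot 5^{n}}{7}.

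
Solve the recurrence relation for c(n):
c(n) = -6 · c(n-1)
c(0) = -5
Pure geometric recurrence with ratio -6.
By induction c(n) = c(0) · (-6)^n = - 5 \left(-6\right)^{n}.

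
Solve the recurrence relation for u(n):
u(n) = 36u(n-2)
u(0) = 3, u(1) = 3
Characteristic equation: x² - 36 = 0, which factors as (x - (-6))(x - (6)) = 0.
Roots r₁ = -6, r₂ = 6 (distinct).
General solution: u(n) = A·(-6)^n + B·(6)^n.
From u(0) = 3: A + B = 3.
From u(1) = 3: -6A + 6B = 3.
Solving: A = \frac{5}{4}, B = \frac{7}{4}.
So u(n) = \frac{5 \left(-6\right)^{n}}{4} + \frac{7 \cdot 6^{n}}{4}.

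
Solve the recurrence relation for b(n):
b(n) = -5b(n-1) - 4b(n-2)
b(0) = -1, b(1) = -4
Characteristic equation: x² + 5x + 4 = 0, which factors as (x - (-1))(x - (-4)) = 0.
Roots r₁ = -1, r₂ = -4 (distinct).
General solution: b(n) = A·(-1)^n + B·(-4)^n.
From b(0) = -1: A + B = -1.
From b(1) = -4: -A - 4B = -4.
Solving: A = - \frac{8}{3}, B = \frac{5}{3}.
So b(n) = - \frac{8 \left(-1\right)^{n}}{3} + \frac{5 \left(-4\right)^{n}}{3}.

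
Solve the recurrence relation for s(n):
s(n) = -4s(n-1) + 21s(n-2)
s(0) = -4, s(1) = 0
Characteristic equation: x² + 4x - 21 = 0, which factors as (x - (3))(x - (-7)) = 0.
Roots r₁ = 3, r₂ = -7 (distinct).
General solution: s(n) = A·(3)^n + B·(-7)^n.
From s(0) = -4: A + B = -4.
From s(1) = 0: 3A - 7B = 0.
Solving: A = - \frac{14}{5}, B = - \frac{6}{5}.
So s(n) = - \frac{6 \left(-7\right)^{n}}{5} - \frac{14 \cdot 3^{n}}{5}.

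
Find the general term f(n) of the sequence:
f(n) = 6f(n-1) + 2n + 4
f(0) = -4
First-order linear with linear forcing.
Homogeneous solution: f_h(n) = A·(6)^n.
Try particular f_p(n) = pn + q. Substituting:
  pn + q = 6(p(n-1) + q) + 2n + 4.
Matching the n-coefficient: p = 6p + 2 ⇒ p = - \frac{2}{5}.
Matching constants: q = -6p + 6q + 4 ⇒ q = - \frac{32}{25}.
General: f(n) = A·(6)^n - \frac{2 n}{5} - \frac{32}{25}.
Apply f(0) = -4: A - \frac{32}{25} = -4 ⇒ A = - \frac{68}{25}.
So f(n) = - \frac{68 \cdot 6^{n}}{25} - \frac{2 n}{5} - \frac{32}{25}.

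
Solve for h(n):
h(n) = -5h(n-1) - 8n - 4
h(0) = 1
First-order linear with linear forcing.
Homogeneous solution: h_h(n) = A·(-5)^n.
Try particular h_p(n) = pn + q. Substituting:
  pn + q = -5(p(n-1) + q) - 8n - 4.
Matching the n-coefficient: p = -5p - 8 ⇒ p = - \frac{4}{3}.
Matching constants: q = 5p - 5q - 4 ⇒ q = - \frac{16}{9}.
General: h(n) = A·(-5)^n - \frac{4 n}{3} - \frac{16}{9}.
Apply h(0) = 1: A - \frac{16}{9} = 1 ⇒ A = \frac{25}{9}.
So h(n) = \frac{25 \left(-5\right)^{n}}{9} - \frac{4 n}{3} - \frac{16}{9}.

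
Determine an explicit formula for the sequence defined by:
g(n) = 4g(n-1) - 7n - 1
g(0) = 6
First-order linear with linear forcing.
Homogeneous solution: g_h(n) = A·(4)^n.
Try particular g_p(n) = pn + q. Substituting:
  pn + q = 4(p(n-1) + q) - 7n - 1.
Matching the n-coefficient: p = 4p - 7 ⇒ p = \frac{7}{3}.
Matching constants: q = -4p + 4q - 1 ⇒ q = \frac{31}{9}.
General: g(n) = A·(4)^n + \frac{7 n}{3} + \frac{31}{9}.
Apply g(0) = 6: A + \frac{31}{9} = 6 ⇒ A = \frac{23}{9}.
So g(n) = \frac{23 \cdot 4^{n}}{9} + \frac{7 n}{3} + \frac{31}{9}.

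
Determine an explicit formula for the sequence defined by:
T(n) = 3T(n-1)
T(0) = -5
This is a homogeneous first-order recurrence with ratio 3.
By induction T(n) = T(0) · (3)^n = - 5 \cdot 3^{n}.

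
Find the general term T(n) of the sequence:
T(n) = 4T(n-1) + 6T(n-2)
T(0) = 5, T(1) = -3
Characteristic equation: x² - 4x - 6 = 0.
Discriminant Δ = (4)² + 4·(6) = 40.
Roots r₁,₂ = (4 ± √40)/2, so r₁ = 2 + \sqrt{10}, r₂ = 2 - \sqrt{10}.
General solution: T(n) = A·r₁^n + B·r₂^n.
From the initial conditions, A + B = 5 and r₁A + r₂B = -3.
Since r₁ - r₂ = √40: A = (-3 - (5)r₂)/√40 = \frac{5}{2} - \frac{13 \sqrt{10}}{20}, and B = 5 - A = \frac{13 \sqrt{10}}{20} + \frac{5}{2}.
So T(n) = \left(\frac{5}{2} - \frac{13 \sqrt{10}}{20}\right)\left(2 + \sqrt{10}\right)^n + \left(\frac{13 \sqrt{10}}{20} + \frac{5}{2}\right)\left(2 - \sqrt{10}\right)^n.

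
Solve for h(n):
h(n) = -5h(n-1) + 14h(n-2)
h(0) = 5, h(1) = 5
Characteristic equation: x² + 5x - 14 = 0, which factors as (x - (-7))(x - (2)) = 0.
Roots r₁ = -7, r₂ = 2 (distinct).
General solution: h(n) = A·(-7)^n + B·(2)^n.
From h(0) = 5: A + B = 5.
From h(1) = 5: -7A + 2B = 5.
Solving: A = \frac{5}{9}, B = \frac{40}{9}.
So h(n) = \frac{5 \left(-7\right)^{n}}{9} + \frac{40 \cdot 2^{n}}{9}.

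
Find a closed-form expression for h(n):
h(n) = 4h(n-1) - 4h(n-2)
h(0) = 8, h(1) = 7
Characteristic equation: x² - 4x + 4 = 0, which is (x - (2))².
Repeated root r = 2.
General solution: h(n) = (A + Bn)·(2)^n.
From h(0) = 8: A = 8.
From h(1) = 7: (A + B)·(2) = 7 ⇒ B = - \frac{9}{2}.
So h(n) = \left(8 - \frac{9 n}{2}\right) \cdot (2)^n.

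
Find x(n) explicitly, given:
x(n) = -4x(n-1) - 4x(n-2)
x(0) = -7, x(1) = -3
Characteristic equation: x² + 4x + 4 = 0, which is (x - (-2))².
Repeated root r = -2.
General solution: x(n) = (A + Bn)·(-2)^n.
From x(0) = -7: A = -7.
From x(1) = -3: (A + B)·(-2) = -3 ⇒ B = \frac{17}{2}.
So x(n) = \left(\frac{17 n}{2} - 7\right) \cdot (-2)^n.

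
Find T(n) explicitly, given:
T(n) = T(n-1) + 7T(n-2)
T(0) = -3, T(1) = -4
Characteristic equation: x² - x - 7 = 0.
Discriminant Δ = (1)² + 4·(7) = 29.
Roots r₁,₂ = (1 ± √29)/2, so r₁ = \frac{1}{2} + \frac{\sqrt{29}}{2}, r₂ = \frac{1}{2} - \frac{\sqrt{29}}{2}.
General solution: T(n) = A·r₁^n + B·r₂^n.
From the initial conditions, A + B = -3 and r₁A + r₂B = -4.
Since r₁ - r₂ = √29: A = (-4 - (-3)r₂)/√29 = - \frac{3}{2} - \frac{5 \sqrt{29}}{58}, and B = -3 - A = - \frac{3}{2} + \frac{5 \sqrt{29}}{58}.
So T(n) = \left(- \frac{3}{2} - \frac{5 \sqrt{29}}{58}\right)\left(\frac{1}{2} + \frac{\sqrt{29}}{2}\right)^n + \left(- \frac{3}{2} + \frac{5 \sqrt{29}}{58}\right)\left(\frac{1}{2} - \frac{\sqrt{29}}{2}\right)^n.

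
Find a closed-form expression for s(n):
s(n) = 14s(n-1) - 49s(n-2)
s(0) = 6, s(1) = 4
Characteristic equation: x² - 14x + 49 = 0, which is (x - (7))².
Repeated root r = 7.
General solution: s(n) = (A + Bn)·(7)^n.
From s(0) = 6: A = 6.
From s(1) = 4: (A + B)·(7) = 4 ⇒ B = - \frac{38}{7}.
So s(n) = \left(6 - \frac{38 n}{7}\right) \cdot (7)^n.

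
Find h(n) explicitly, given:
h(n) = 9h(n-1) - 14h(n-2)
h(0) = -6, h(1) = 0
Characteristic equation: x² - 9x + 14 = 0, which factors as (x - (7))(x - (2)) = 0.
Roots r₁ = 7, r₂ = 2 (distinct).
General solution: h(n) = A·(7)^n + B·(2)^n.
From h(0) = -6: A + B = -6.
From h(1) = 0: 7A + 2B = 0.
Solving: A = \frac{12}{5}, B = - \frac{42}{5}.
So h(n) = - \frac{42 \cdot 2^{n}}{5} + \frac{12 \cdot 7^{n}}{5}.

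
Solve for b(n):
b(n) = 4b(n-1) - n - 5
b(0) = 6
First-order linear with linear forcing.
Homogeneous solution: b_h(n) = A·(4)^n.
Try particular b_p(n) = pn + q. Substituting:
  pn + q = 4(p(n-1) + q) - n - 5.
Matching the n-coefficient: p = 4p - 1 ⇒ p = \frac{1}{3}.
Matching constants: q = -4p + 4q - 5 ⇒ q = \frac{19}{9}.
General: b(n) = A·(4)^n + \frac{n}{3} + \frac{19}{9}.
Apply b(0) = 6: A + \frac{19}{9} = 6 ⇒ A = \frac{35}{9}.
So b(n) = \frac{35 \cdot 4^{n}}{9} + \frac{n}{3} + \frac{19}{9}.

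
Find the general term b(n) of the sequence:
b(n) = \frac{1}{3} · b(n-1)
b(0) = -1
Pure geometric recurrence with ratio \frac{1}{3}.
By induction b(n) = b(0) · (\frac{1}{3})^n = - 3^{- n}.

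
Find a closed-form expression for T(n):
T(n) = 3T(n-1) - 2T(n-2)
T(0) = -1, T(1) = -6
Characteristic equation: x² - 3x + 2 = 0, which factors as (x - (2))(x - (1)) = 0.
Roots r₁ = 2, r₂ = 1 (distinct).
General solution: T(n) = A·(2)^n + B·(1)^n.
From T(0) = -1: A + B = -1.
From T(1) = -6: 2A + B = -6.
Solving: A = -5, B = 4.
So T(n) = 4 - 5 \cdot 2^{n}.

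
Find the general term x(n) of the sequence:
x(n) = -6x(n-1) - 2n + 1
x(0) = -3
First-order linear with linear forcing.
Homogeneous solution: x_h(n) = A·(-6)^n.
Try particular x_p(n) = pn + q. Substituting:
  pn + q = -6(p(n-1) + q) - 2n + 1.
Matching the n-coefficient: p = -6p - 2 ⇒ p = - \frac{2}{7}.
Matching constants: q = 6p - 6q + 1 ⇒ q = - \frac{5}{49}.
General: x(n) = A·(-6)^n - \frac{2 n}{7} - \frac{5}{49}.
Apply x(0) = -3: A - \frac{5}{49} = -3 ⇒ A = - \frac{142}{49}.
So x(n) = - \frac{142 \left(-6\right)^{n}}{49} - \frac{2 n}{7} - \frac{5}{49}.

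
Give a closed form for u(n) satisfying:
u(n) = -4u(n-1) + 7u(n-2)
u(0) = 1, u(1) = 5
Characteristic equation: x² + 4x - 7 = 0.
Discriminant Δ = (-4)² + 4·(7) = 44.
Roots r₁,₂ = (-4 ± √44)/2, so r₁ = -2 + \sqrt{11}, r₂ = - \sqrt{11} - 2.
General solution: u(n) = A·r₁^n + B·r₂^n.
From the initial conditions, A + B = 1 and r₁A + r₂B = 5.
Since r₁ - r₂ = √44: A = (5 - (1)r₂)/√44 = \frac{1}{2} + \frac{7 \sqrt{11}}{22}, and B = 1 - A = \frac{1}{2} - \frac{7 \sqrt{11}}{22}.
So u(n) = \left(\frac{1}{2} + \frac{7 \sqrt{11}}{22}\right)\left(-2 + \sqrt{11}\right)^n + \left(\frac{1}{2} - \frac{7 \sqrt{11}}{22}\right)\left(- \sqrt{11} - 2\right)^n.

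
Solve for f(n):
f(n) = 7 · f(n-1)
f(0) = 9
Pure geometric recurrence with ratio 7.
By induction f(n) = f(0) · (7)^n = 9 \cdot 7^{n}.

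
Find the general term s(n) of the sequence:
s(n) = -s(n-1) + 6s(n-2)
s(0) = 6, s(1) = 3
Characteristic equation: x² + x - 6 = 0, which factors as (x - (-3))(x - (2)) = 0.
Roots r₁ = -3, r₂ = 2 (distinct).
General solution: s(n) = A·(-3)^n + B·(2)^n.
From s(0) = 6: A + B = 6.
From s(1) = 3: -3A + 2B = 3.
Solving: A = \frac{9}{5}, B = \frac{21}{5}.
So s(n) = \frac{9 \left(-3\right)^{n}}{5} + \frac{21 \cdot 2^{n}}{5}.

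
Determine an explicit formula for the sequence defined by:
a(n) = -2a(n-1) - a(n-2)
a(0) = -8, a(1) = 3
Characteristic equation: x² + 2x + 1 = 0, which is (x - (-1))².
Repeated root r = -1.
General solution: a(n) = (A + Bn)·(-1)^n.
From a(0) = -8: A = -8.
From a(1) = 3: (A + B)·(-1) = 3 ⇒ B = 5.
So a(n) = \left(5 n - 8\right) \cdot (-1)^n.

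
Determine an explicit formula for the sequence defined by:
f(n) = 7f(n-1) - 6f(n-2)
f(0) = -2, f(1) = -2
Characteristic equation: x² - 7x + 6 = 0, which factors as (x - (6))(x - (1)) = 0.
Roots r₁ = 6, r₂ = 1 (distinct).
General solution: f(n) = A·(6)^n + B·(1)^n.
From f(0) = -2: A + B = -2.
From f(1) = -2: 6A + B = -2.
Solving: A = 0, B = -2.
So f(n) = -2.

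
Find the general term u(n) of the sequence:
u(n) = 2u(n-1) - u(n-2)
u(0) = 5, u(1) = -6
Characteristic equation: x² - 2x + 1 = 0, which is (x - (1))².
Repeated root r = 1.
General solution: u(n) = (A + Bn)·(1)^n.
From u(0) = 5: A = 5.
From u(1) = -6: (A + B)·(1) = -6 ⇒ B = -11.
So u(n) = \left(5 - 11 n\right) \cdot (1)^n.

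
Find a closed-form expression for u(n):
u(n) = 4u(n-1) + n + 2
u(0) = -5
First-order linear with linear forcing.
Homogeneous solution: u_h(n) = A·(4)^n.
Try particular u_p(n) = pn + q. Substituting:
  pn + q = 4(p(n-1) + q) + n + 2.
Matching the n-coefficient: p = 4p + 1 ⇒ p = - \frac{1}{3}.
Matching constants: q = -4p + 4q + 2 ⇒ q = - \frac{10}{9}.
General: u(n) = A·(4)^n - \frac{n}{3} - \frac{10}{9}.
Apply u(0) = -5: A - \frac{10}{9} = -5 ⇒ A = - \frac{35}{9}.
So u(n) = - \frac{35 \cdot 4^{n}}{9} - \frac{n}{3} - \frac{10}{9}.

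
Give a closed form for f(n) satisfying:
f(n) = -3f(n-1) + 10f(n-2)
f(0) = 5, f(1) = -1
Characteristic equation: x² + 3x - 10 = 0, which factors as (x - (2))(x - (-5)) = 0.
Roots r₁ = 2, r₂ = -5 (distinct).
General solution: f(n) = A·(2)^n + B·(-5)^n.
From f(0) = 5: A + B = 5.
From f(1) = -1: 2A - 5B = -1.
Solving: A = \frac{24}{7}, B = \frac{11}{7}.
So f(n) = \frac{11 \left(-5\right)^{n}}{7} + \frac{24 \cdot 2^{n}}{7}.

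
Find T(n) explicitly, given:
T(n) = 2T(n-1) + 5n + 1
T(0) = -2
First-order linear with linear forcing.
Homogeneous solution: T_h(n) = A·(2)^n.
Try particular T_p(n) = pn + q. Substituting:
  pn + q = 2(p(n-1) + q) + 5n + 1.
Matching the n-coefficient: p = 2p + 5 ⇒ p = -5.
Matching constants: q = -2p + 2q + 1 ⇒ q = -11.
General: T(n) = A·(2)^n - 5 n - 11.
Apply T(0) = -2: A - 11 = -2 ⇒ A = 9.
So T(n) = 9 \cdot 2^{n} - 5 n - 11.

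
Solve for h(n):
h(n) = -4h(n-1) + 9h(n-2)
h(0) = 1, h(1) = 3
Characteristic equation: x² + 4x - 9 = 0.
Discriminant Δ = (-4)² + 4·(9) = 52.
Roots r₁,₂ = (-4 ± √52)/2, so r₁ = -2 + \sqrt{13}, r₂ = - \sqrt{13} - 2.
General solution: h(n) = A·r₁^n + B·r₂^n.
From the initial conditions, A + B = 1 and r₁A + r₂B = 3.
Since r₁ - r₂ = √52: A = (3 - (1)r₂)/√52 = \frac{1}{2} + \frac{5 \sqrt{13}}{26}, and B = 1 - A = \frac{1}{2} - \frac{5 \sqrt{13}}{26}.
So h(n) = \left(\frac{1}{2} + \frac{5 \sqrt{13}}{26}\right)\left(-2 + \sqrt{13}\right)^n + \left(\frac{1}{2} - \frac{5 \sqrt{13}}{26}\right)\left(- \sqrt{13} - 2\right)^n.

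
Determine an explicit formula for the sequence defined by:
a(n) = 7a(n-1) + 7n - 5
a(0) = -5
First-order linear with linear forcing.
Homogeneous solution: a_h(n) = A·(7)^n.
Try particular a_p(n) = pn + q. Substituting:
  pn + q = 7(p(n-1) + q) + 7n - 5.
Matching the n-coefficient: p = 7p + 7 ⇒ p = - \frac{7}{6}.
Matching constants: q = -7p + 7q - 5 ⇒ q = - \frac{19}{36}.
General: a(n) = A·(7)^n - \frac{7 n}{6} - \frac{19}{36}.
Apply a(0) = -5: A - \frac{19}{36} = -5 ⇒ A = - \frac{161}{36}.
So a(n) = - \frac{161 \cdot 7^{n}}{36} - \frac{7 n}{6} - \frac{19}{36}.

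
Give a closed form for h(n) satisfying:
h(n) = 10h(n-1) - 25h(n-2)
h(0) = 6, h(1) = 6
Characteristic equation: x² - 10x + 25 = 0, which is (x - (5))².
Repeated root r = 5.
General solution: h(n) = (A + Bn)·(5)^n.
From h(0) = 6: A = 6.
From h(1) = 6: (A + B)·(5) = 6 ⇒ B = - \frac{24}{5}.
So h(n) = \left(6 - \frac{24 n}{5}\right) \cdot (5)^n.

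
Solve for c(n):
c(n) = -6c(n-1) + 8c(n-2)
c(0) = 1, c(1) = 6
Characteristic equation: x² + 6x - 8 = 0.
Discriminant Δ = (-6)² + 4·(8) = 68.
Roots r₁,₂ = (-6 ± √68)/2, so r₁ = -3 + \sqrt{17}, r₂ = - \sqrt{17} - 3.
General solution: c(n) = A·r₁^n + B·r₂^n.
From the initial conditions, A + B = 1 and r₁A + r₂B = 6.
Since r₁ - r₂ = √68: A = (6 - (1)r₂)/√68 = \frac{1}{2} + \frac{9 \sqrt{17}}{34}, and B = 1 - A = \frac{1}{2} - \frac{9 \sqrt{17}}{34}.
So c(n) = \left(\frac{1}{2} + \frac{9 \sqrt{17}}{34}\right)\left(-3 + \sqrt{17}\right)^n + \left(\frac{1}{2} - \frac{9 \sqrt{17}}{34}\right)\left(- \sqrt{17} - 3\right)^n.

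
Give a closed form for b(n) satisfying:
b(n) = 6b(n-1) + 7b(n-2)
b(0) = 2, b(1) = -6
Characteristic equation: x² - 6x - 7 = 0, which factors as (x - (7))(x - (-1)) = 0.
Roots r₁ = 7, r₂ = -1 (distinct).
General solution: b(n) = A·(7)^n + B·(-1)^n.
From b(0) = 2: A + B = 2.
From b(1) = -6: 7A - B = -6.
Solving: A = - \frac{1}{2}, B = \frac{5}{2}.
So b(n) = \frac{5 \left(-1\right)^{n}}{2} - \frac{7^{n}}{2}.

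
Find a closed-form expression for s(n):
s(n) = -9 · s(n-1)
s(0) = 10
Pure geometric recurrence with ratio -9.
By induction s(n) = s(0) · (-9)^n = 10 \left(-9\right)^{n}.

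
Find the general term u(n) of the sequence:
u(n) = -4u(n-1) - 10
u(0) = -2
First-order linear non-homogeneous.
Homogeneous solution: u_h(n) = A·(-4)^n.
Try constant particular solution u_p = K: K = -4K - 10 ⇒ K = -2.
General: u(n) = A·(-4)^n - 2.
Apply u(0) = -2: A - 2 = -2 ⇒ A = 0.
So u(n) = -2.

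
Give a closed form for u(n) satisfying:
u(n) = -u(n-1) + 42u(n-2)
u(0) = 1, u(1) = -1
Characteristic equation: x² + x - 42 = 0, which factors as (x - (6))(x - (-7)) = 0.
Roots r₁ = 6, r₂ = -7 (distinct).
General solution: u(n) = A·(6)^n + B·(-7)^n.
From u(0) = 1: A + B = 1.
From u(1) = -1: 6A - 7B = -1.
Solving: A = \frac{6}{13}, B = \frac{7}{13}.
So u(n) = \frac{7 \left(-7\right)^{n}}{13} + \frac{6 \cdot 6^{n}}{13}.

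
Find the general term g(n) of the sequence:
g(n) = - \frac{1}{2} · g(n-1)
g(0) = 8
Pure geometric recurrence with ratio - \frac{1}{2}.
By induction g(n) = g(0) · (- \frac{1}{2})^n = 8 \left(- \frac{1}{2}\right)^{n}.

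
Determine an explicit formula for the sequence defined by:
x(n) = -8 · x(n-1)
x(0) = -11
Pure geometric recurrence with ratio -8.
By induction x(n) = x(0) · (-8)^n = - 11 \left(-8\right)^{n}.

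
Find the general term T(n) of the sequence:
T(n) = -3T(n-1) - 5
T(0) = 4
First-order linear non-homogeneous.
Homogeneous solution: T_h(n) = A·(-3)^n.
Try constant particular solution T_p = K: K = -3K - 5 ⇒ K = - \frac{5}{4}.
General: T(n) = A·(-3)^n - \frac{5}{4}.
Apply T(0) = 4: A - \frac{5}{4} = 4 ⇒ A = \frac{21}{4}.
So T(n) = \frac{21 \left(-3\right)^{n}}{4} - \frac{5}{4}.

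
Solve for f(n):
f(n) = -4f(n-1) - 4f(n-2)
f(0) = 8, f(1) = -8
Characteristic equation: x² + 4x + 4 = 0, which is (x - (-2))².
Repeated root r = -2.
General solution: f(n) = (A + Bn)·(-2)^n.
From f(0) = 8: A = 8.
From f(1) = -8: (A + B)·(-2) = -8 ⇒ B = -4.
So f(n) = \left(8 - 4 n\right) \cdot (-2)^n.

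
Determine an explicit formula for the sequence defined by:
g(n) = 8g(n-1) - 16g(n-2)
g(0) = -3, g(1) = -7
Characteristic equation: x² - 8x + 16 = 0, which is (x - (4))².
Repeated root r = 4.
General solution: g(n) = (A + Bn)·(4)^n.
From g(0) = -3: A = -3.
From g(1) = -7: (A + B)·(4) = -7 ⇒ B = \frac{5}{4}.
So g(n) = \left(\frac{5 n}{4} - 3\right) \cdot (4)^n.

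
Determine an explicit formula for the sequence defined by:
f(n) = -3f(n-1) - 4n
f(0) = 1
First-order linear with linear forcing.
Homogeneous solution: f_h(n) = A·(-3)^n.
Try particular f_p(n) = pn + q. Substituting:
  pn + q = -3(p(n-1) + q) - 4n.
Matching the n-coefficient: p = -3p - 4 ⇒ p = -1.
Matching constants: q = 3p - 3q ⇒ q = - \frac{3}{4}.
General: f(n) = A·(-3)^n - n - \frac{3}{4}.
Apply f(0) = 1: A - \frac{3}{4} = 1 ⇒ A = \frac{7}{4}.
So f(n) = \frac{7 \left(-3\right)^{n}}{4} - n - \frac{3}{4}.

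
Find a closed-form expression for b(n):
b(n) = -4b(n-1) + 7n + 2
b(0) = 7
First-order linear with linear forcing.
Homogeneous solution: b_h(n) = A·(-4)^n.
Try particular b_p(n) = pn + q. Substituting:
  pn + q = -4(p(n-1) + q) + 7n + 2.
Matching the n-coefficient: p = -4p + 7 ⇒ p = \frac{7}{5}.
Matching constants: q = 4p - 4q + 2 ⇒ q = \frac{38}{25}.
General: b(n) = A·(-4)^n + \frac{7 n}{5} + \frac{38}{25}.
Apply b(0) = 7: A + \frac{38}{25} = 7 ⇒ A = \frac{137}{25}.
So b(n) = \frac{137 \left(-4\right)^{n}}{25} + \frac{7 n}{5} + \frac{38}{25}.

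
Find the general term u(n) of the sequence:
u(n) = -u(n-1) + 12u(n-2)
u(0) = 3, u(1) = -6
Characteristic equation: x² + x - 12 = 0, which factors as (x - (3))(x - (-4)) = 0.
Roots r₁ = 3, r₂ = -4 (distinct).
General solution: u(n) = A·(3)^n + B·(-4)^n.
From u(0) = 3: A + B = 3.
From u(1) = -6: 3A - 4B = -6.
Solving: A = \frac{6}{7}, B = \frac{15}{7}.
So u(n) = \frac{15 \left(-4\right)^{n}}{7} + \frac{6 \cdot 3^{n}}{7}.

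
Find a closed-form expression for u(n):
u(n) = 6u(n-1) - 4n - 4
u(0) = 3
First-order linear with linear forcing.
Homogeneous solution: u_h(n) = A·(6)^n.
Try particular u_p(n) = pn + q. Substituting:
  pn + q = 6(p(n-1) + q) - 4n - 4.
Matching the n-coefficient: p = 6p - 4 ⇒ p = \frac{4}{5}.
Matching constants: q = -6p + 6q - 4 ⇒ q = \frac{44}{25}.
General: u(n) = A·(6)^n + \frac{4 n}{5} + \frac{44}{25}.
Apply u(0) = 3: A + \frac{44}{25} = 3 ⇒ A = \frac{31}{25}.
So u(n) = \frac{31 \cdot 6^{n}}{25} + \frac{4 n}{5} + \frac{44}{25}.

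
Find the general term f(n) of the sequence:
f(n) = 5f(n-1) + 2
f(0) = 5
First-order linear non-homogeneous.
Homogeneous solution: f_h(n) = A·(5)^n.
Try constant particular solution f_p = K: K = 5K + 2 ⇒ K = - \frac{1}{2}.
General: f(n) = A·(5)^n - \frac{1}{2}.
Apply f(0) = 5: A - \frac{1}{2} = 5 ⇒ A = \frac{11}{2}.
So f(n) = \frac{11 \cdot 5^{n}}{2} - \frac{1}{2}.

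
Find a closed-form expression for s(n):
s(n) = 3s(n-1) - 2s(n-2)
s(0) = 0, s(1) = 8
Characteristic equation: x² - 3x + 2 = 0, which factors as (x - (2))(x - (1)) = 0.
Roots r₁ = 2, r₂ = 1 (distinct).
General solution: s(n) = A·(2)^n + B·(1)^n.
From s(0) = 0: A + B = 0.
From s(1) = 8: 2A + B = 8.
Solving: A = 8, B = -8.
So s(n) = 8 \cdot 2^{n} - 8.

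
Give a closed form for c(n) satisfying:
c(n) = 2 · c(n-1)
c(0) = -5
Pure geometric recurrence with ratio 2.
By induction c(n) = c(0) · (2)^n = - 5 \cdot 2^{n}.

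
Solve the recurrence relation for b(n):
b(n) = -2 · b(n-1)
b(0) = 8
Pure geometric recurrence with ratio -2.
By induction b(n) = b(0) · (-2)^n = 8 \left(-2\right)^{n}.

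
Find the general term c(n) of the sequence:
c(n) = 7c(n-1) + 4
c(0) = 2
First-order linear non-homogeneous.
Homogeneous solution: c_h(n) = A·(7)^n.
Try constant particular solution c_p = K: K = 7K + 4 ⇒ K = - \frac{2}{3}.
General: c(n) = A·(7)^n - \frac{2}{3}.
Apply c(0) = 2: A - \frac{2}{3} = 2 ⇒ A = \frac{8}{3}.
So c(n) = \frac{8 \cdot 7^{n}}{3} - \frac{2}{3}.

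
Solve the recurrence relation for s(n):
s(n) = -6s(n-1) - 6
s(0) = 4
First-order linear non-homogeneous.
Homogeneous solution: s_h(n) = A·(-6)^n.
Try constant particular solution s_p = K: K = -6K - 6 ⇒ K = - \frac{6}{7}.
General: s(n) = A·(-6)^n - \frac{6}{7}.
Apply s(0) = 4: A - \frac{6}{7} = 4 ⇒ A = \frac{34}{7}.
So s(n) = \frac{34 \left(-6\right)^{n}}{7} - \frac{6}{7}.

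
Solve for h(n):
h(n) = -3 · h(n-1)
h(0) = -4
Pure geometric recurrence with ratio -3.
By induction h(n) = h(0) · (-3)^n = - 4 \left(-3\right)^{n}.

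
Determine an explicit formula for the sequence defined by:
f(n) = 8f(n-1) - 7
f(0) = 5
First-order linear non-homogeneous.
Homogeneous solution: f_h(n) = A·(8)^n.
Try constant particular solution f_p = K: K = 8K - 7 ⇒ K = 1.
General: f(n) = A·(8)^n + 1.
Apply f(0) = 5: A + 1 = 5 ⇒ A = 4.
So f(n) = 4 \cdot 8^{n} + 1.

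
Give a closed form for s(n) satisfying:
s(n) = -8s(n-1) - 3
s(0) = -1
First-order linear non-homogeneous.
Homogeneous solution: s_h(n) = A·(-8)^n.
Try constant particular solution s_p = K: K = -8K - 3 ⇒ K = - \frac{1}{3}.
General: s(n) = A·(-8)^n - \frac{1}{3}.
Apply s(0) = -1: A - \frac{1}{3} = -1 ⇒ A = - \frac{2}{3}.
So s(n) = - \frac{2 \left(-8\right)^{n}}{3} - \frac{1}{3}.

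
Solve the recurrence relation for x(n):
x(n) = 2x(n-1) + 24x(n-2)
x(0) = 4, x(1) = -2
Characteristic equation: x² - 2x - 24 = 0, which factors as (x - (-4))(x - (6)) = 0.
Roots r₁ = -4, r₂ = 6 (distinct).
General solution: x(n) = A·(-4)^n + B·(6)^n.
From x(0) = 4: A + B = 4.
From x(1) = -2: -4A + 6B = -2.
Solving: A = \frac{13}{5}, B = \frac{7}{5}.
So x(n) = \frac{13 \left(-4\right)^{n}}{5} + \frac{7 \cdot 6^{n}}{5}.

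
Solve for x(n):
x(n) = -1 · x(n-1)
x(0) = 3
Pure geometric recurrence with ratio -1.
By induction x(n) = x(0) · (-1)^n = 3 \left(-1\right)^{n}.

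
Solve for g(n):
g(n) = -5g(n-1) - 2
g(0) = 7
First-order linear non-homogeneous.
Homogeneous solution: g_h(n) = A·(-5)^n.
Try constant particular solution g_p = K: K = -5K - 2 ⇒ K = - \frac{1}{3}.
General: g(n) = A·(-5)^n - \frac{1}{3}.
Apply g(0) = 7: A - \frac{1}{3} = 7 ⇒ A = \frac{22}{3}.
So g(n) = \frac{22 \left(-5\right)^{n}}{3} - \frac{1}{3}.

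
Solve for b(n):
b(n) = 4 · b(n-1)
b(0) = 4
Pure geometric recurrence with ratio 4.
By induction b(n) = b(0) · (4)^n = 4 \cdot 4^{n}.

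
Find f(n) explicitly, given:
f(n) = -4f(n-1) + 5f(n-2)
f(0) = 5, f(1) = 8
Characteristic equation: x² + 4x - 5 = 0, which factors as (x - (1))(x - (-5)) = 0.
Roots r₁ = 1, r₂ = -5 (distinct).
General solution: f(n) = A·(1)^n + B·(-5)^n.
From f(0) = 5: A + B = 5.
From f(1) = 8: A - 5B = 8.
Solving: A = \frac{11}{2}, B = - \frac{1}{2}.
So f(n) = \frac{11}{2} - \frac{\left(-5\right)^{n}}{2}.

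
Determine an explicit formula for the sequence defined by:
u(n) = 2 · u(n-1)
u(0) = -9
Pure geometric recurrence with ratio 2.
By induction u(n) = u(0) · (2)^n = - 9 \cdot 2^{n}.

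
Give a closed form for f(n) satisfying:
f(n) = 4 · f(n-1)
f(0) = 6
Pure geometric recurrence with ratio 4.
By induction f(n) = f(0) · (4)^n = 6 \cdot 4^{n}.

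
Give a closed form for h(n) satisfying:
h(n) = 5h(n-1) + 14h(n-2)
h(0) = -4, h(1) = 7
Characteristic equation: x² - 5x - 14 = 0, which factors as (x - (-2))(x - (7)) = 0.
Roots r₁ = -2, r₂ = 7 (distinct).
General solution: h(n) = A·(-2)^n + B·(7)^n.
From h(0) = -4: A + B = -4.
From h(1) = 7: -2A + 7B = 7.
Solving: A = - \frac{35}{9}, B = - \frac{1}{9}.
So h(n) = - \frac{35 \left(-2\right)^{n}}{9} - \frac{7^{n}}{9}.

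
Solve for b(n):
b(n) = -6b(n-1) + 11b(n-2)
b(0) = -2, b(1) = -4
Characteristic equation: x² + 6x - 11 = 0.
Discriminant Δ = (-6)² + 4·(11) = 80.
Roots r₁,₂ = (-6 ± √80)/2, so r₁ = -3 + 2 \sqrt{5}, r₂ = - 2 \sqrt{5} - 3.
General solution: b(n) = A·r₁^n + B·r₂^n.
From the initial conditions, A + B = -2 and r₁A + r₂B = -4.
Since r₁ - r₂ = √80: A = (-4 - (-2)r₂)/√80 = - \frac{\sqrt{5}}{2} - 1, and B = -2 - A = -1 + \frac{\sqrt{5}}{2}.
So b(n) = \left(- \frac{\sqrt{5}}{2} - 1\right)\left(-3 + 2 \sqrt{5}\right)^n + \left(-1 + \frac{\sqrt{5}}{2}\right)\left(- 2 \sqrt{5} - 3\right)^n.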